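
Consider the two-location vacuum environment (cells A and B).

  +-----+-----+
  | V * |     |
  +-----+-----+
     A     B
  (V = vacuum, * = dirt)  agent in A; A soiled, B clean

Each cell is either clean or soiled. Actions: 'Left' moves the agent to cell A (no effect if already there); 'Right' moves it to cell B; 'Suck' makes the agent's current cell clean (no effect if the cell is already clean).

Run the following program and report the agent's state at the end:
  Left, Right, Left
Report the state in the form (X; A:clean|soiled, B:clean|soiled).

(A; A:soiled, B:clean)

t=1 Left ⇒ (A; A:soiled, B:clean)
t=2 Right ⇒ (B; A:soiled, B:clean)
t=3 Left ⇒ (A; A:soiled, B:clean)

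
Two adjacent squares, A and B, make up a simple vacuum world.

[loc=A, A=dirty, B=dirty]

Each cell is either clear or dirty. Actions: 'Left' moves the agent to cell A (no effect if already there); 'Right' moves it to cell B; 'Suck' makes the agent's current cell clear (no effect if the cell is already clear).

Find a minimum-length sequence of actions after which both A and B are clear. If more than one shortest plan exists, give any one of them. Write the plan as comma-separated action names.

[1] after Suck: loc=A A=clear B=dirty
[2] after Right: loc=B A=clear B=dirty
[3] after Suck: loc=B A=clear B=clear
min 3: Suck A + move + Suck B

Suck, Right, Suck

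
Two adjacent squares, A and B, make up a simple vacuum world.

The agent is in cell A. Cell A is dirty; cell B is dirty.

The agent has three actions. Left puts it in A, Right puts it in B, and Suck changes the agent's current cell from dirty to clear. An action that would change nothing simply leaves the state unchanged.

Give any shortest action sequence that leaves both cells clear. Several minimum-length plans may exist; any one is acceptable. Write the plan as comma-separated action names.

1. Suck → in A — A clear, B dirty
2. Right → in B — A clear, B dirty
3. Suck → in B — A clear, B clear
min 3: Suck A + move + Suck B

Suck, Right, Suck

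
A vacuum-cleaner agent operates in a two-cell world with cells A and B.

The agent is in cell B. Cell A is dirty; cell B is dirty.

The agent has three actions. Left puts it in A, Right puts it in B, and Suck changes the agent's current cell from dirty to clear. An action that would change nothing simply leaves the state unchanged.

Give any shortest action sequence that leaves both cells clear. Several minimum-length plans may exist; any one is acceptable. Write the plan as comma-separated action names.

step 1/3 (Suck): in B — A dirty, B clear
step 2/3 (Left): in A — A dirty, B clear
step 3/3 (Suck): in A — A clear, B clear
min 3: Suck B + move + Suck A

Suck, Left, Suck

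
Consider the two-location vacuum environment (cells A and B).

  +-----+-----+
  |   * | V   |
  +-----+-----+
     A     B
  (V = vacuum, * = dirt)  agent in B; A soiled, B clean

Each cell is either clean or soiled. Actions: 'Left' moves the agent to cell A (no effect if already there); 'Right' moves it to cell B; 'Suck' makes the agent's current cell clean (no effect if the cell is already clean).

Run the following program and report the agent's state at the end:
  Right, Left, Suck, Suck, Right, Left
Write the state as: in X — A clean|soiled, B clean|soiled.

in A — A clean, B clean

[1] after Right: in B — A soiled, B clean
[2] after Left: in A — A soiled, B clean
[3] after Suck: in A — A clean, B clean
[4] after Suck: in A — A clean, B clean
[5] after Right: in B — A clean, B clean
[6] after Left: in A — A clean, B clean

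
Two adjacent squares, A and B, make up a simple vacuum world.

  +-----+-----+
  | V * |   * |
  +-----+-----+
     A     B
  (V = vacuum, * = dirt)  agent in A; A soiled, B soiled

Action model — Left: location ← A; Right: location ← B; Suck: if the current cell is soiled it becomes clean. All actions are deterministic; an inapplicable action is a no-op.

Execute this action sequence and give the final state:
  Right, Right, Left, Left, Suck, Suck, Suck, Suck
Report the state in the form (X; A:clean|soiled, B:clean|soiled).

Right (#1): (B; A:soiled, B:soiled)
Right (#2): (B; A:soiled, B:soiled)
Left (#3): (A; A:soiled, B:soiled)
Left (#4): (A; A:soiled, B:soiled)
Suck (#5): (A; A:clean, B:soiled)
Suck (#6): (A; A:clean, B:soiled)
Suck (#7): (A; A:clean, B:soiled)
Suck (#8): (A; A:clean, B:soiled)

(A; A:clean, B:soiled)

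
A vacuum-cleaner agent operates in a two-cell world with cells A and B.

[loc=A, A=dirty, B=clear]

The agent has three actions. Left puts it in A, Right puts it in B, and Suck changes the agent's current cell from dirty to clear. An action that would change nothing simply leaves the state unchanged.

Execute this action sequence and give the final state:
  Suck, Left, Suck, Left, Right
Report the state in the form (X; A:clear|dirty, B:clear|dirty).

(B; A:clear, B:clear)

1. Suck → (A; A:clear, B:clear)
2. Left → (A; A:clear, B:clear)
3. Suck → (A; A:clear, B:clear)
4. Left → (A; A:clear, B:clear)
5. Right → (B; A:clear, B:clear)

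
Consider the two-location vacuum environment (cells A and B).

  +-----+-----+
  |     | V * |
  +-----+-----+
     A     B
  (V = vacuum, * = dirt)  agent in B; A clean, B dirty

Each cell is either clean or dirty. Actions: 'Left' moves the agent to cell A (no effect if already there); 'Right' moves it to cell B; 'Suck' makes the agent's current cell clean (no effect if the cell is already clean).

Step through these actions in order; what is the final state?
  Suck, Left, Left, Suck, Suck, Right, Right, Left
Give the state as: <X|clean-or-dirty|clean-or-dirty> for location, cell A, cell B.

1) do Suck; now <B|clean|clean>
2) do Left; now <A|clean|clean>
3) do Left; now <A|clean|clean>
4) do Suck; now <A|clean|clean>
5) do Suck; now <A|clean|clean>
6) do Right; now <B|clean|clean>
7) do Right; now <B|clean|clean>
8) do Left; now <A|clean|clean>

<A|clean|clean>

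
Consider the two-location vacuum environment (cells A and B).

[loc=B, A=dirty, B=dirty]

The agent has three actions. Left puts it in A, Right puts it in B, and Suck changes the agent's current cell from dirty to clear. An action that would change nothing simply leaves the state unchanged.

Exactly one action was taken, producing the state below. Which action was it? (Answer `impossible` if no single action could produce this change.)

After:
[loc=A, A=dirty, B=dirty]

Left

try  Left: loc=A A=dirty B=dirty  ← match
try Right: loc=B A=dirty B=dirty
try  Suck: loc=B A=dirty B=clear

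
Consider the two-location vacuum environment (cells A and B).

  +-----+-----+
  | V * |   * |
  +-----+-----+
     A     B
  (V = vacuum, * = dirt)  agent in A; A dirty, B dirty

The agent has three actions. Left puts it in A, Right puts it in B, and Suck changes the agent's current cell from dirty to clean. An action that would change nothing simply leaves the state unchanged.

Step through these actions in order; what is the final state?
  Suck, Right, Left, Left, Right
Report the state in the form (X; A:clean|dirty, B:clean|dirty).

step 1/5 (Suck): (A; A:clean, B:dirty)
step 2/5 (Right): (B; A:clean, B:dirty)
step 3/5 (Left): (A; A:clean, B:dirty)
step 4/5 (Left): (A; A:clean, B:dirty)
step 5/5 (Right): (B; A:clean, B:dirty)

(B; A:clean, B:dirty)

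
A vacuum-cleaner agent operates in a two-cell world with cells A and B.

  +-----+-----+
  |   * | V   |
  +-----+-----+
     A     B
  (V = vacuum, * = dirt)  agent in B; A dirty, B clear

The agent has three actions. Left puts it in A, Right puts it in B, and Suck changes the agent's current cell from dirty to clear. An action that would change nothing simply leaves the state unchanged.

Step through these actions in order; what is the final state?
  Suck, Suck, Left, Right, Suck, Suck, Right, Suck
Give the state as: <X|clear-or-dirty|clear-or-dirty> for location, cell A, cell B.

t=1 Suck ⇒ <B|dirty|clear>
t=2 Suck ⇒ <B|dirty|clear>
t=3 Left ⇒ <A|dirty|clear>
t=4 Right ⇒ <B|dirty|clear>
t=5 Suck ⇒ <B|dirty|clear>
t=6 Suck ⇒ <B|dirty|clear>
t=7 Right ⇒ <B|dirty|clear>
t=8 Suck ⇒ <B|dirty|clear>

<B|dirty|clear>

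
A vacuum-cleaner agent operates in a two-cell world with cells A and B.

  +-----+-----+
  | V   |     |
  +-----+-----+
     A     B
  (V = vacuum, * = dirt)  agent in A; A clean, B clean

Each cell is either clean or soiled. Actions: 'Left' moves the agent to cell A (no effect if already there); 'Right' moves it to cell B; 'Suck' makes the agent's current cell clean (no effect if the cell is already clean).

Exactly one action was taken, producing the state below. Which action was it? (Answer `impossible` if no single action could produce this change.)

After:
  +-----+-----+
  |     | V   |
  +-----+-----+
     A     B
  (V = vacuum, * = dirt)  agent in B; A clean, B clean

Right

try  Left: (A; A:clean, B:clean)
try Right: (B; A:clean, B:clean)  ← match
try  Suck: (A; A:clean, B:clean)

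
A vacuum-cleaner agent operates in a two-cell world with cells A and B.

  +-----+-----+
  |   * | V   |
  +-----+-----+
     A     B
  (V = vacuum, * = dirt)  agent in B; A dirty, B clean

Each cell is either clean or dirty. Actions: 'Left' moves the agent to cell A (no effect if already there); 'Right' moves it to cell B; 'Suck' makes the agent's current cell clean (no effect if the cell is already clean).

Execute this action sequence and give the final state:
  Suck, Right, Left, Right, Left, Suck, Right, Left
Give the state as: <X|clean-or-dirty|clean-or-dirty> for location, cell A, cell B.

<A|clean|clean>

step 1/8 (Suck): <B|dirty|clean>
step 2/8 (Right): <B|dirty|clean>
step 3/8 (Left): <A|dirty|clean>
step 4/8 (Right): <B|dirty|clean>
step 5/8 (Left): <A|dirty|clean>
step 6/8 (Suck): <A|clean|clean>
step 7/8 (Right): <B|clean|clean>
step 8/8 (Left): <A|clean|clean>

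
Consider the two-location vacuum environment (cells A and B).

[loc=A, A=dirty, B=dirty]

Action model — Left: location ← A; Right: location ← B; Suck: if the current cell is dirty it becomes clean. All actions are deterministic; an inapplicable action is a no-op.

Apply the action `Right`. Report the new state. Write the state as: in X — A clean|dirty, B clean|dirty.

start: in A — A dirty, B dirty
step 1/1 (Right): in B — A dirty, B dirty

in B — A dirty, B dirty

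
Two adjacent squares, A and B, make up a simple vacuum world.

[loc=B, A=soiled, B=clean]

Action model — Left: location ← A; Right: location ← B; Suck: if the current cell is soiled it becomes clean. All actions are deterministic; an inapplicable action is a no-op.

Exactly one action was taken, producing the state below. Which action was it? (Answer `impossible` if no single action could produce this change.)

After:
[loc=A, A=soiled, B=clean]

Left

try  Left: <A|soiled|clean>  ← match
try Right: <B|soiled|clean>
try  Suck: <B|soiled|clean>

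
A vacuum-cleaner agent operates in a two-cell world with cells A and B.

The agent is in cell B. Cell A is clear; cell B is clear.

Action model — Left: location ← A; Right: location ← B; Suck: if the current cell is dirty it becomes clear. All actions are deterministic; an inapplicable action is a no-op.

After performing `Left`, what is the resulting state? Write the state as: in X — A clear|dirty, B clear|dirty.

in A — A clear, B clear

start: in B — A clear, B clear
Left (#1): in A — A clear, B clear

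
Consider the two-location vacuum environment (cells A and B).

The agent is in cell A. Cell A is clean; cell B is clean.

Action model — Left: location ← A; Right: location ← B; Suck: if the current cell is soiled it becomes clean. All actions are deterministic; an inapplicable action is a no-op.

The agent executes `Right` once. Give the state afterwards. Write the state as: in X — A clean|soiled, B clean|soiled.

start: in A — A clean, B clean
Right (#1): in B — A clean, B clean

in B — A clean, B clean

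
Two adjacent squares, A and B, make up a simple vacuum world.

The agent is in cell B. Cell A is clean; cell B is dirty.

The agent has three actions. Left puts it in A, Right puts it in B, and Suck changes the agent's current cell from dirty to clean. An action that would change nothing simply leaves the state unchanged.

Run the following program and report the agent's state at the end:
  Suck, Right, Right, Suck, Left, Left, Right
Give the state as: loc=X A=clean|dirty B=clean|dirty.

1) do Suck; now loc=B A=clean B=clean
2) do Right; now loc=B A=clean B=clean
3) do Right; now loc=B A=clean B=clean
4) do Suck; now loc=B A=clean B=clean
5) do Left; now loc=A A=clean B=clean
6) do Left; now loc=A A=clean B=clean
7) do Right; now loc=B A=clean B=clean

loc=B A=clean B=clean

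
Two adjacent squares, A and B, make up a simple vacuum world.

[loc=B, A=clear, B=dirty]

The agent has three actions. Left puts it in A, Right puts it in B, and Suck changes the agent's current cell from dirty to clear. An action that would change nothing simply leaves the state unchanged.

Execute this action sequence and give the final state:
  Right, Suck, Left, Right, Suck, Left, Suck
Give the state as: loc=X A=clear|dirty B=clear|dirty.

loc=A A=clear B=clear

[1] after Right: loc=B A=clear B=dirty
[2] after Suck: loc=B A=clear B=clear
[3] after Left: loc=A A=clear B=clear
[4] after Right: loc=B A=clear B=clear
[5] after Suck: loc=B A=clear B=clear
[6] after Left: loc=A A=clear B=clear
[7] after Suck: loc=A A=clear B=clear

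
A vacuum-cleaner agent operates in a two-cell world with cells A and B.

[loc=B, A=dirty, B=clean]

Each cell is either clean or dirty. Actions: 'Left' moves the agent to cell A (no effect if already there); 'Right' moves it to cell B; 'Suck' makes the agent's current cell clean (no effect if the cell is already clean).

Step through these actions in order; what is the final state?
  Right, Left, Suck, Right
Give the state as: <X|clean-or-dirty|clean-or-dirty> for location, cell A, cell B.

step 1/4 (Right): <B|dirty|clean>
step 2/4 (Left): <A|dirty|clean>
step 3/4 (Suck): <A|clean|clean>
step 4/4 (Right): <B|clean|clean>

<B|clean|clean>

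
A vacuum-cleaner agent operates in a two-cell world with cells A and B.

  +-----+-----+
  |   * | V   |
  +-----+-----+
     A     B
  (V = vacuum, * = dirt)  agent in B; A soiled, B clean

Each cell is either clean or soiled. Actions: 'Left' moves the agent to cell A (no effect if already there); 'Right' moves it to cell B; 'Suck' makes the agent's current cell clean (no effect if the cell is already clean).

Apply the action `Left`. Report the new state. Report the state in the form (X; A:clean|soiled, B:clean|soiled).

(A; A:soiled, B:clean)

start: (B; A:soiled, B:clean)
1) do Left; now (A; A:soiled, B:clean)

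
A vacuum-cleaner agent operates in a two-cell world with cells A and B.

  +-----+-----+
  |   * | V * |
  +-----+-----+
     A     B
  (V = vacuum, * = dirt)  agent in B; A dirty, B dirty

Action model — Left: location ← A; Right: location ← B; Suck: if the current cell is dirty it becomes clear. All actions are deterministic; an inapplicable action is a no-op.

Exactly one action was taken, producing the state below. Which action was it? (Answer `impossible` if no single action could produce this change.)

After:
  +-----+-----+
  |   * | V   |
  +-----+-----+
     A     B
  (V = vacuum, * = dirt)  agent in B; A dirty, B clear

Suck

try  Left: loc=A A=dirty B=dirty
try Right: loc=B A=dirty B=dirty
try  Suck: loc=B A=dirty B=clear  ← match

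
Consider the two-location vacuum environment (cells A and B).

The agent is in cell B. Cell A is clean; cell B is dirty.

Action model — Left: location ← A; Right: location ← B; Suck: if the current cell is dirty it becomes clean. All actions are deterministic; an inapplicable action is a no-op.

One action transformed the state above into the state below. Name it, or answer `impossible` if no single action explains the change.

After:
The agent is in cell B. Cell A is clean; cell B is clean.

Suck

try  Left: loc=A A=clean B=dirty
try Right: loc=B A=clean B=dirty
try  Suck: loc=B A=clean B=clean  ← match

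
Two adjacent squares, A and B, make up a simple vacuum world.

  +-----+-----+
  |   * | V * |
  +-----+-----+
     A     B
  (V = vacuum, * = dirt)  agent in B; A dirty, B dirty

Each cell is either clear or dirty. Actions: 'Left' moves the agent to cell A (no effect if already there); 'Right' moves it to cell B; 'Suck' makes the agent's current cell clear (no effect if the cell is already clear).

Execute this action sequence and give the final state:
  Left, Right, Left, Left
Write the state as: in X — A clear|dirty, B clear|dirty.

1. Left → in A — A dirty, B dirty
2. Right → in B — A dirty, B dirty
3. Left → in A — A dirty, B dirty
4. Left → in A — A dirty, B dirty

in A — A dirty, B dirty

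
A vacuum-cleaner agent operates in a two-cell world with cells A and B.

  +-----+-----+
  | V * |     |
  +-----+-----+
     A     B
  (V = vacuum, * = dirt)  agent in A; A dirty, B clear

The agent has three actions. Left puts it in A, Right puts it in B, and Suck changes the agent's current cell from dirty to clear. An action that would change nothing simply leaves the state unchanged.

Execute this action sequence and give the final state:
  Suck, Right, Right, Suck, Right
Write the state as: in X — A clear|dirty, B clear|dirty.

in B — A clear, B clear

t=1 Suck ⇒ in A — A clear, B clear
t=2 Right ⇒ in B — A clear, B clear
t=3 Right ⇒ in B — A clear, B clear
t=4 Suck ⇒ in B — A clear, B clear
t=5 Right ⇒ in B — A clear, B clear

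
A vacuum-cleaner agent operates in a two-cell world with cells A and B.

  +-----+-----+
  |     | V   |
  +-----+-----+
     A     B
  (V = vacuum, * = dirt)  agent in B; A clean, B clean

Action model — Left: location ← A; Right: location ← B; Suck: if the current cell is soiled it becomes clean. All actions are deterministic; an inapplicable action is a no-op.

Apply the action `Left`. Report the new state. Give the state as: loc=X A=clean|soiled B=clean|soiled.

loc=A A=clean B=clean

start: loc=B A=clean B=clean
t=1 Left ⇒ loc=A A=clean B=clean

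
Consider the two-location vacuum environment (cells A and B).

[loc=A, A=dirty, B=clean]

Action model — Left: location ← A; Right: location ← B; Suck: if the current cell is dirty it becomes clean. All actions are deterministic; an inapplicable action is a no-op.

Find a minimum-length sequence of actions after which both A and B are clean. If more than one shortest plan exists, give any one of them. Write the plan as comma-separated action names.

t=1 Suck ⇒ in A — A clean, B clean
min 1: A is dirty, one Suck

Suck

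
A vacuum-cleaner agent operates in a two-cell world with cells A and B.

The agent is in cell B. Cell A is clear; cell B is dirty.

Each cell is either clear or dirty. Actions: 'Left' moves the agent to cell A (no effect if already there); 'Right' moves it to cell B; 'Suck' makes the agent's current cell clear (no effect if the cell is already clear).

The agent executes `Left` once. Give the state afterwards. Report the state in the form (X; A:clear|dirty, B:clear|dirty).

start: (B; A:clear, B:dirty)
1) do Left; now (A; A:clear, B:dirty)

(A; A:clear, B:dirty)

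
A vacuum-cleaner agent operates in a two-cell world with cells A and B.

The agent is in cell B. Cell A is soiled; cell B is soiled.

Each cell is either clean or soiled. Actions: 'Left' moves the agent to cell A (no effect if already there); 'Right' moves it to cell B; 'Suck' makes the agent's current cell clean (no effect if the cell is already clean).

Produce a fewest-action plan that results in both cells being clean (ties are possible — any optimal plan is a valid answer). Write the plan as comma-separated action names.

1. Suck → loc=B A=soiled B=clean
2. Left → loc=A A=soiled B=clean
3. Suck → loc=A A=clean B=clean
min 3: Suck B + move + Suck A

Suck, Left, Suck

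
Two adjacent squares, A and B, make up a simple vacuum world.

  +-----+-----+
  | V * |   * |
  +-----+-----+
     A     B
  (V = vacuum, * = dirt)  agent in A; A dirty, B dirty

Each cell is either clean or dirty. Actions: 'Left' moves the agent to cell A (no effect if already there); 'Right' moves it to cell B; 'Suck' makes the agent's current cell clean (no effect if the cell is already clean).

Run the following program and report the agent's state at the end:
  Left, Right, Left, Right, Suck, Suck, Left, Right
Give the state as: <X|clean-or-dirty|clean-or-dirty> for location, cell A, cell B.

1. Left → <A|dirty|dirty>
2. Right → <B|dirty|dirty>
3. Left → <A|dirty|dirty>
4. Right → <B|dirty|dirty>
5. Suck → <B|dirty|clean>
6. Suck → <B|dirty|clean>
7. Left → <A|dirty|clean>
8. Right → <B|dirty|clean>

<B|dirty|clean>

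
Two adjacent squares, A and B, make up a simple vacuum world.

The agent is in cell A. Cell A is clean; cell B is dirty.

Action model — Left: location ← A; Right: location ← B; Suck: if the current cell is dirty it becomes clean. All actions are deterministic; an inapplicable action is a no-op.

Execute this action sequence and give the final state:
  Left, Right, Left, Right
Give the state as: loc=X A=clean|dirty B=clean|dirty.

loc=B A=clean B=dirty

1) do Left; now loc=A A=clean B=dirty
2) do Right; now loc=B A=clean B=dirty
3) do Left; now loc=A A=clean B=dirty
4) do Right; now loc=B A=clean B=dirty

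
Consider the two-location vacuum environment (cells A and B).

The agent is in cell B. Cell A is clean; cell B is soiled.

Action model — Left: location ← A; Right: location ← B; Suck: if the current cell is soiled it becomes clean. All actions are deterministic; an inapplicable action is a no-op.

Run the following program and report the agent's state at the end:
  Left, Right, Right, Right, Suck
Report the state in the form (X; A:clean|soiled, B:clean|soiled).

(B; A:clean, B:clean)

[1] after Left: (A; A:clean, B:soiled)
[2] after Right: (B; A:clean, B:soiled)
[3] after Right: (B; A:clean, B:soiled)
[4] after Right: (B; A:clean, B:soiled)
[5] after Suck: (B; A:clean, B:clean)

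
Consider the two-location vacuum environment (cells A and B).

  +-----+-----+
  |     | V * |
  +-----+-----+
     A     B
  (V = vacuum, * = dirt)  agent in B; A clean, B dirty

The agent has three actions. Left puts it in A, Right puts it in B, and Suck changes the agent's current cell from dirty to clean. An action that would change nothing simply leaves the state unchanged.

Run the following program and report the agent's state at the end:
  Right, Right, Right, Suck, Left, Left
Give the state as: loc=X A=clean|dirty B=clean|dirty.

loc=A A=clean B=clean

1) do Right; now loc=B A=clean B=dirty
2) do Right; now loc=B A=clean B=dirty
3) do Right; now loc=B A=clean B=dirty
4) do Suck; now loc=B A=clean B=clean
5) do Left; now loc=A A=clean B=clean
6) do Left; now loc=A A=clean B=clean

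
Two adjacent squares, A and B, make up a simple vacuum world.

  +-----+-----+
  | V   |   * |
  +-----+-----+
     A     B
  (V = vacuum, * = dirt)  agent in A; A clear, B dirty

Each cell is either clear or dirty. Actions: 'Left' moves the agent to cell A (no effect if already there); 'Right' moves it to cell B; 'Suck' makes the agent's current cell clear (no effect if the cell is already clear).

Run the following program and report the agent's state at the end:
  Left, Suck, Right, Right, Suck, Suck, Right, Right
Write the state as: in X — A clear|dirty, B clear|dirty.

in B — A clear, B clear

t=1 Left ⇒ in A — A clear, B dirty
t=2 Suck ⇒ in A — A clear, B dirty
t=3 Right ⇒ in B — A clear, B dirty
t=4 Right ⇒ in B — A clear, B dirty
t=5 Suck ⇒ in B — A clear, B clear
t=6 Suck ⇒ in B — A clear, B clear
t=7 Right ⇒ in B — A clear, B clear
t=8 Right ⇒ in B — A clear, B clear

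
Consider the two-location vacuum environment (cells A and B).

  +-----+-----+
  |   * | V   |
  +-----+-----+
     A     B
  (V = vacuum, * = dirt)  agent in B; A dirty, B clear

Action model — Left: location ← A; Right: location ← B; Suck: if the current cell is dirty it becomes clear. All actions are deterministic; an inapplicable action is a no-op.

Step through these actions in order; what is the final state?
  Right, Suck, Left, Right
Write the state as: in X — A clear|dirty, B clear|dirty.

Right (#1): in B — A dirty, B clear
Suck (#2): in B — A dirty, B clear
Left (#3): in A — A dirty, B clear
Right (#4): in B — A dirty, B clear

in B — A dirty, B clear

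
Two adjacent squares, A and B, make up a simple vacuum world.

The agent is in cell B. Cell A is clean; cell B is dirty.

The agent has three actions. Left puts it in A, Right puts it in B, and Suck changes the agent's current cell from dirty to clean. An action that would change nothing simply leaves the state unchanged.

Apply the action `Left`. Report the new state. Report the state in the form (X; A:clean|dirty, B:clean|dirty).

(A; A:clean, B:dirty)

start: (B; A:clean, B:dirty)
1) do Left; now (A; A:clean, B:dirty)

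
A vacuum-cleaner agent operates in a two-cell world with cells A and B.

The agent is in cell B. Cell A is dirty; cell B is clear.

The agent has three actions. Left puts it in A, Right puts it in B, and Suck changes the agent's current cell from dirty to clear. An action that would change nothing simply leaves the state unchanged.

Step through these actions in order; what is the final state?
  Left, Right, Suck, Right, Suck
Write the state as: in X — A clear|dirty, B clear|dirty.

t=1 Left ⇒ in A — A dirty, B clear
t=2 Right ⇒ in B — A dirty, B clear
t=3 Suck ⇒ in B — A dirty, B clear
t=4 Right ⇒ in B — A dirty, B clear
t=5 Suck ⇒ in B — A dirty, B clear

in B — A dirty, B clear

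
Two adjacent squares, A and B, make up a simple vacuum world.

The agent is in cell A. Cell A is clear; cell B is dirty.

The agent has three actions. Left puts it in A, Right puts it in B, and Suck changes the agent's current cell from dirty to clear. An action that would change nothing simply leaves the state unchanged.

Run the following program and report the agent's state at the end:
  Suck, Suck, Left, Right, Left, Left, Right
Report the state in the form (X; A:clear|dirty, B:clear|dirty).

step 1/7 (Suck): (A; A:clear, B:dirty)
step 2/7 (Suck): (A; A:clear, B:dirty)
step 3/7 (Left): (A; A:clear, B:dirty)
step 4/7 (Right): (B; A:clear, B:dirty)
step 5/7 (Left): (A; A:clear, B:dirty)
step 6/7 (Left): (A; A:clear, B:dirty)
step 7/7 (Right): (B; A:clear, B:dirty)

(B; A:clear, B:dirty)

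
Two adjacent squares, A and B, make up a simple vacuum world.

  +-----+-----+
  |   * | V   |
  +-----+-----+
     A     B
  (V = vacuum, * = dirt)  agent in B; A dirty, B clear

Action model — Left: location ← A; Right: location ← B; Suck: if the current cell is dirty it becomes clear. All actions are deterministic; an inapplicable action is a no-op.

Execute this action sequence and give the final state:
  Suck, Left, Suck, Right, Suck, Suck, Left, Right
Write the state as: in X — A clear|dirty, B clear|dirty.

in B — A clear, B clear

1) do Suck; now in B — A dirty, B clear
2) do Left; now in A — A dirty, B clear
3) do Suck; now in A — A clear, B clear
4) do Right; now in B — A clear, B clear
5) do Suck; now in B — A clear, B clear
6) do Suck; now in B — A clear, B clear
7) do Left; now in A — A clear, B clear
8) do Right; now in B — A clear, B clear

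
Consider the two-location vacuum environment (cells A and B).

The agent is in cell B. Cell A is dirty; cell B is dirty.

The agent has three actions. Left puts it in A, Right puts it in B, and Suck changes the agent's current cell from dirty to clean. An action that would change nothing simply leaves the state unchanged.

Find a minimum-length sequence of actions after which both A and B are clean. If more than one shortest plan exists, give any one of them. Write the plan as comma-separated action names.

t=1 Suck ⇒ <B|dirty|clean>
t=2 Left ⇒ <A|dirty|clean>
t=3 Suck ⇒ <A|clean|clean>
min 3: Suck B + move + Suck A

Suck, Left, Suck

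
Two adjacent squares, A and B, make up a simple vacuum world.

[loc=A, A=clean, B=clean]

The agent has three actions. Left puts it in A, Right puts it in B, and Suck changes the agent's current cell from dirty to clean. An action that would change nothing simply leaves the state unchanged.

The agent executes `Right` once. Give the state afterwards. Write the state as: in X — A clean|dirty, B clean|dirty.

start: in A — A clean, B clean
[1] after Right: in B — A clean, B clean

in B — A clean, B clean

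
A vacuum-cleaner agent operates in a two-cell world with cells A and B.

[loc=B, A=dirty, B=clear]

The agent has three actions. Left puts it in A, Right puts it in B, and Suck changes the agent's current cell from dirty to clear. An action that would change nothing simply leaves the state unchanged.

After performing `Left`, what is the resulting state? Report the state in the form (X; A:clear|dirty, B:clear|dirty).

(A; A:dirty, B:clear)

start: (B; A:dirty, B:clear)
1. Left → (A; A:dirty, B:clear)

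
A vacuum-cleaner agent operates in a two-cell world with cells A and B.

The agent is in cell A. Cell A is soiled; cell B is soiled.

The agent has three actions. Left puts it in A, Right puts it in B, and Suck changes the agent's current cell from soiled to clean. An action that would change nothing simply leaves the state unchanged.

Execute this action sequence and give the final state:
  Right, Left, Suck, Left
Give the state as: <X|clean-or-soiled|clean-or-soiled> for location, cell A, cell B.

<A|clean|soiled>

1) do Right; now <B|soiled|soiled>
2) do Left; now <A|soiled|soiled>
3) do Suck; now <A|clean|soiled>
4) do Left; now <A|clean|soiled>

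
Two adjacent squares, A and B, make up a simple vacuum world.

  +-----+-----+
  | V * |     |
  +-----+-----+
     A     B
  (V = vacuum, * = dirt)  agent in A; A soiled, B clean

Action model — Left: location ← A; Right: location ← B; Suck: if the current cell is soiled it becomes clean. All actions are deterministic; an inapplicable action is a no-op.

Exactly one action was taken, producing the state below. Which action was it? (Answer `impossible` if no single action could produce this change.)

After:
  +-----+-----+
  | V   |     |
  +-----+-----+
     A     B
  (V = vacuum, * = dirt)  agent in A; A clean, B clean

Suck

try  Left: (A; A:soiled, B:clean)
try Right: (B; A:soiled, B:clean)
try  Suck: (A; A:clean, B:clean)  ← match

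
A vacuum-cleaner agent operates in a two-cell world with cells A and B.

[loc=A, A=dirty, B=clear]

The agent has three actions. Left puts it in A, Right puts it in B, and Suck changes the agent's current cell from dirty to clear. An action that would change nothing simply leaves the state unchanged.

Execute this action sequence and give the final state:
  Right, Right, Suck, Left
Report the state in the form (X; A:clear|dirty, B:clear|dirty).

(A; A:dirty, B:clear)

step 1/4 (Right): (B; A:dirty, B:clear)
step 2/4 (Right): (B; A:dirty, B:clear)
step 3/4 (Suck): (B; A:dirty, B:clear)
step 4/4 (Left): (A; A:dirty, B:clear)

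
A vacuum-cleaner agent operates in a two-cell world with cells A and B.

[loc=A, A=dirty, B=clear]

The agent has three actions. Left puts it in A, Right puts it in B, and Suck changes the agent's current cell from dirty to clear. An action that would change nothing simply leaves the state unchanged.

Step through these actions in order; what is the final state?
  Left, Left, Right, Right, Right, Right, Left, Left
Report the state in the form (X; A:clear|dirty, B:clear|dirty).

(A; A:dirty, B:clear)

t=1 Left ⇒ (A; A:dirty, B:clear)
t=2 Left ⇒ (A; A:dirty, B:clear)
t=3 Right ⇒ (B; A:dirty, B:clear)
t=4 Right ⇒ (B; A:dirty, B:clear)
t=5 Right ⇒ (B; A:dirty, B:clear)
t=6 Right ⇒ (B; A:dirty, B:clear)
t=7 Left ⇒ (A; A:dirty, B:clear)
t=8 Left ⇒ (A; A:dirty, B:clear)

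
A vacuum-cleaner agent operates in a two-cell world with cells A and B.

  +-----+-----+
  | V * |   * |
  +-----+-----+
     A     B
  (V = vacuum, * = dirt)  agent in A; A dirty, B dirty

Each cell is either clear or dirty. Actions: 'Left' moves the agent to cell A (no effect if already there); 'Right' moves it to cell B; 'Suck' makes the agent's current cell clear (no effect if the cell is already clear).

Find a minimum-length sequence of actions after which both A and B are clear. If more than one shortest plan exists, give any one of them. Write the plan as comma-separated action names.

Suck, Right, Suck

1) do Suck; now loc=A A=clear B=dirty
2) do Right; now loc=B A=clear B=dirty
3) do Suck; now loc=B A=clear B=clear
min 3: Suck A + move + Suck B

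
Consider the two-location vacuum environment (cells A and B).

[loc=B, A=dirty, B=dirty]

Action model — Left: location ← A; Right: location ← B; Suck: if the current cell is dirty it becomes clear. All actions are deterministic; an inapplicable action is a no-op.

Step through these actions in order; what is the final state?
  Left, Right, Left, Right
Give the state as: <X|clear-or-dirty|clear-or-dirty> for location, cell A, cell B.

<B|dirty|dirty>

1. Left → <A|dirty|dirty>
2. Right → <B|dirty|dirty>
3. Left → <A|dirty|dirty>
4. Right → <B|dirty|dirty>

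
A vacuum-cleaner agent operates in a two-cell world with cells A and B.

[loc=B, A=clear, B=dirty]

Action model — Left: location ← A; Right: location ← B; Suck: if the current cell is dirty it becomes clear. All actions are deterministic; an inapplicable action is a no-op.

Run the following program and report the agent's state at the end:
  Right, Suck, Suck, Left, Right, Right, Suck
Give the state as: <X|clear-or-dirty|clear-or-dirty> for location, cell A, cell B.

step 1/7 (Right): <B|clear|dirty>
step 2/7 (Suck): <B|clear|clear>
step 3/7 (Suck): <B|clear|clear>
step 4/7 (Left): <A|clear|clear>
step 5/7 (Right): <B|clear|clear>
step 6/7 (Right): <B|clear|clear>
step 7/7 (Suck): <B|clear|clear>

<B|clear|clear>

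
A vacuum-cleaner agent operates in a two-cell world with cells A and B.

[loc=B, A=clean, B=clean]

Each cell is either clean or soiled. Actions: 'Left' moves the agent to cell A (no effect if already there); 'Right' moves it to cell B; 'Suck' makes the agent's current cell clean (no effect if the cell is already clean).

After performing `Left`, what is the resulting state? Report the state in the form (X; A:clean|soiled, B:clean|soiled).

start: (B; A:clean, B:clean)
1. Left → (A; A:clean, B:clean)

(A; A:clean, B:clean)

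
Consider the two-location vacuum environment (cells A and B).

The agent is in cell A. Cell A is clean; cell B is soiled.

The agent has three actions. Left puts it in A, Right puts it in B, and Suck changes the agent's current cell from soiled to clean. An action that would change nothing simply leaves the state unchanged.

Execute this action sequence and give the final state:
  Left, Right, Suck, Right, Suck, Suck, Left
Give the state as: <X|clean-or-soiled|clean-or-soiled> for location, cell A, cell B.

1. Left → <A|clean|soiled>
2. Right → <B|clean|soiled>
3. Suck → <B|clean|clean>
4. Right → <B|clean|clean>
5. Suck → <B|clean|clean>
6. Suck → <B|clean|clean>
7. Left → <A|clean|clean>

<A|clean|clean>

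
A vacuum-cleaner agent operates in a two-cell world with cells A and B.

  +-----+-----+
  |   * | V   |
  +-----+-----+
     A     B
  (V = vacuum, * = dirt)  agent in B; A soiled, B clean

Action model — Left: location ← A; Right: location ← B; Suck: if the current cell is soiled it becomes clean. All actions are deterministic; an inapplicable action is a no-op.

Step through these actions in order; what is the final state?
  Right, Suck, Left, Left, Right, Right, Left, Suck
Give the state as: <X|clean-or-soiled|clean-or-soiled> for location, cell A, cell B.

step 1/8 (Right): <B|soiled|clean>
step 2/8 (Suck): <B|soiled|clean>
step 3/8 (Left): <A|soiled|clean>
step 4/8 (Left): <A|soiled|clean>
step 5/8 (Right): <B|soiled|clean>
step 6/8 (Right): <B|soiled|clean>
step 7/8 (Left): <A|soiled|clean>
step 8/8 (Suck): <A|clean|clean>

<A|clean|clean>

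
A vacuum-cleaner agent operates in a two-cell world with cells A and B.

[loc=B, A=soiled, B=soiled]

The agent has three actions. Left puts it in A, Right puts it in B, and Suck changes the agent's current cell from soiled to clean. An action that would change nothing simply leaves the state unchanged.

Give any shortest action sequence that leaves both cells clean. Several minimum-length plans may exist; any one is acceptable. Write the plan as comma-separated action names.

step 1/3 (Suck): loc=B A=soiled B=clean
step 2/3 (Left): loc=A A=soiled B=clean
step 3/3 (Suck): loc=A A=clean B=clean
min 3: Suck B + move + Suck A

Suck, Left, Suck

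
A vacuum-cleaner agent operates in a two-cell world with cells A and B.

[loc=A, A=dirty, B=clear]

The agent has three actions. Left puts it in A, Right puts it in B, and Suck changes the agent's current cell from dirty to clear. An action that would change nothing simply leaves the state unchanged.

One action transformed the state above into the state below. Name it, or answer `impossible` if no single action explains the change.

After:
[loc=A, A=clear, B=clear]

Suck

try  Left: loc=A A=dirty B=clear
try Right: loc=B A=dirty B=clear
try  Suck: loc=A A=clear B=clear  ← match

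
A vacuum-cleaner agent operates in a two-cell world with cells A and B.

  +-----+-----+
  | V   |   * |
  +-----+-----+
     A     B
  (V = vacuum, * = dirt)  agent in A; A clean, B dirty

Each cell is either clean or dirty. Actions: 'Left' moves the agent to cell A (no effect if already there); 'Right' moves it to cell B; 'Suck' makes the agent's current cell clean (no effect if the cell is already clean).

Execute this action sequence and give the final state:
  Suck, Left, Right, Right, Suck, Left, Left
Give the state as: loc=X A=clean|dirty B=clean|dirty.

loc=A A=clean B=clean

[1] after Suck: loc=A A=clean B=dirty
[2] after Left: loc=A A=clean B=dirty
[3] after Right: loc=B A=clean B=dirty
[4] after Right: loc=B A=clean B=dirty
[5] after Suck: loc=B A=clean B=clean
[6] after Left: loc=A A=clean B=clean
[7] after Left: loc=A A=clean B=clean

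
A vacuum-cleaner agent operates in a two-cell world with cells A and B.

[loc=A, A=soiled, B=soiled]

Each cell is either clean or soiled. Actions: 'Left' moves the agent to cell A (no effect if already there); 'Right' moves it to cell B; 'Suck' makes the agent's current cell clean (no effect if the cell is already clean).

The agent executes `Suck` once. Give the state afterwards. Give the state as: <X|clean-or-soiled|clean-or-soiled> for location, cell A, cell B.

start: <A|soiled|soiled>
step 1/1 (Suck): <A|clean|soiled>

<A|clean|soiled>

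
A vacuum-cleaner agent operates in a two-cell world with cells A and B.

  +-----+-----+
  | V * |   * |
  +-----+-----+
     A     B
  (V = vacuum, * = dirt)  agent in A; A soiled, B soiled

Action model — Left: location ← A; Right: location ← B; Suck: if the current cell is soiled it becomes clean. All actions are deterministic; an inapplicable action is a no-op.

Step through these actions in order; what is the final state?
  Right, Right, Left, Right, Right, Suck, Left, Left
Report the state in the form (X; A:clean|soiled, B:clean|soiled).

(A; A:soiled, B:clean)

[1] after Right: (B; A:soiled, B:soiled)
[2] after Right: (B; A:soiled, B:soiled)
[3] after Left: (A; A:soiled, B:soiled)
[4] after Right: (B; A:soiled, B:soiled)
[5] after Right: (B; A:soiled, B:soiled)
[6] after Suck: (B; A:soiled, B:clean)
[7] after Left: (A; A:soiled, B:clean)
[8] after Left: (A; A:soiled, B:clean)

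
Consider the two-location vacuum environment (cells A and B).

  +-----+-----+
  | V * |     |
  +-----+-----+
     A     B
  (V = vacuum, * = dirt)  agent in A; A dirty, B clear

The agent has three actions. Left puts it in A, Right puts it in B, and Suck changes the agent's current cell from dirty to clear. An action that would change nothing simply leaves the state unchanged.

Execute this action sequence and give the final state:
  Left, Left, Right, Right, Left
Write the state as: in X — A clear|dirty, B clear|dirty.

1) do Left; now in A — A dirty, B clear
2) do Left; now in A — A dirty, B clear
3) do Right; now in B — A dirty, B clear
4) do Right; now in B — A dirty, B clear
5) do Left; now in A — A dirty, B clear

in A — A dirty, B clear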